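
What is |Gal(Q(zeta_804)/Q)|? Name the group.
|Gal(Q(zeta_804)/Q)| = phi(804) = 264; group ≅ (Z/804Z)^* ≅ Z/2Z × Z/2Z × Z/66Z

The n-th cyclotomic polynomial Φ_804(x) is the minimal polynomial of zeta_804 over Q and has degree phi(804) = 264. So Q(zeta_804) is a degree-264 Galois extension with Galois group (Z/804Z)^*. By CRT, (Z/804Z)^* ≅ (Z/4Z)^* × (Z/3Z)^* × (Z/67Z)^*. Each prime-power unit group is (Z/4Z)^* ≅ Z/2Z; (Z/3Z)^* ≅ Z/2Z; (Z/67Z)^* ≅ Z/66Z. Hence Gal(Q(zeta_804)/Q) ≅ Z/2Z × Z/2Z × Z/66Z.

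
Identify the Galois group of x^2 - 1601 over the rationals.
Gal(K/Q) = Z/2Z (cyclic of order 2)

x^2 - 1601 is irreducible over Q since 1601 is not a rational square. The splitting field Q(sqrt(1601)) has degree 2 over Q, and its unique nontrivial automorphism is sqrt(1601) ↦ -sqrt(1601). Hence Gal(Q(sqrt(1601))/Q) = Z/2Z.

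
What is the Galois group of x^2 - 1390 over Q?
Gal(K/Q) = Z/2Z (cyclic of order 2)

x^2 - 1390 is irreducible over Q since 1390 is not a rational square. The splitting field Q(sqrt(1390)) has degree 2 over Q, and its unique nontrivial automorphism is sqrt(1390) ↦ -sqrt(1390). Hence Gal(Q(sqrt(1390))/Q) = Z/2Z.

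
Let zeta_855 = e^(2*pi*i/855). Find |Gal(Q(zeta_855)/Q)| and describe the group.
|Gal(Q(zeta_855)/Q)| = phi(855) = 432; group ≅ (Z/855Z)^* ≅ Z/4Z × Z/6Z × Z/18Z

The n-th cyclotomic polynomial Φ_855(x) is the minimal polynomial of zeta_855 over Q and has degree phi(855) = 432. So Q(zeta_855) is a degree-432 Galois extension with Galois group (Z/855Z)^*. By CRT, (Z/855Z)^* ≅ (Z/9Z)^* × (Z/5Z)^* × (Z/19Z)^*. Each prime-power unit group is (Z/9Z)^* ≅ Z/6Z; (Z/5Z)^* ≅ Z/4Z; (Z/19Z)^* ≅ Z/18Z. Hence Gal(Q(zeta_855)/Q) ≅ Z/4Z × Z/6Z × Z/18Z.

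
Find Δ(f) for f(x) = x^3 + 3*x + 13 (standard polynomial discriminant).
Δ = -4671

For a depressed cubic x^3 + p x + q the discriminant is Δ = -4 p^3 - 27 q^2 = -4*(3)^3 - 27*(13)^2 = -108 - 4563 = -4671.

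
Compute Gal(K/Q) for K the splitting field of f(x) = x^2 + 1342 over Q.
Gal(K/Q) = Z/2Z (cyclic of order 2)

x^2 + 1342 is irreducible over Q since -1342 is not a rational square. The splitting field Q(sqrt(-1342)) has degree 2 over Q, and its unique nontrivial automorphism is sqrt(-1342) ↦ -sqrt(-1342). Hence Gal(Q(sqrt(-1342))/Q) = Z/2Z.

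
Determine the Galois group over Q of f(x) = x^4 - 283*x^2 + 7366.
Gal(K/Q) = V_4 (Klein four-group, Z/2Z × Z/2Z)

f factors as (x^2 - 254)(x^2 - 29), so the splitting field is K = Q(sqrt(254), sqrt(29)). The elements 254, 29, 7366 are all non-squares in Q, so sqrt(254) and sqrt(29) generate independent quadratic extensions. Thus [K:Q] = 4 and Gal(K/Q) is generated by the two order-2 automorphisms sqrt(254) ↦ -sqrt(254) and sqrt(29) ↦ -sqrt(29), giving V_4.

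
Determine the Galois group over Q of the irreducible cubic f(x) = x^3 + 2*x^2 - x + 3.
Gal(K/Q) = S_3 (symmetric group of order 6)

Compute the discriminant of x^3 + (2)*x^2 + (-1)*x + (3): Δ = -439. Since Δ is not a rational square, the Galois group is not contained in A_3; it must be the full S_3 (irreducibility of the cubic rules out anything smaller).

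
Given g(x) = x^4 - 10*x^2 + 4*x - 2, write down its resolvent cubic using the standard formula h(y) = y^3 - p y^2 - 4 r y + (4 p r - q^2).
h(y) = y^3 + 10*y^2 + 8*y + 64

Identify coefficients: p = -10, q = 4, r = -2.
Plug into h(y) = y^3 - p y^2 - 4 r y + (4 p r - q^2):
  h(y) = y^3 - (-10) y^2 - 4*(-2) y + (4*(-10)*(-2) - (4)^2)
       = y^3 + (10) y^2 + (8) y + (64).
Simplifying: h(y) = y^3 + 10*y^2 + 8*y + 64.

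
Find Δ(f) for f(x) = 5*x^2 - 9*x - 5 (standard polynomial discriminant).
Δ = 181

For a quadratic a x^2 + b x + c the discriminant is Δ = b^2 - 4ac = (-9)^2 - 4*(5)*(-5) = 81 - (-100) = 181.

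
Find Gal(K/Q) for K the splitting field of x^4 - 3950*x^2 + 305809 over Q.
Gal(K/Q) = Z/2Z (cyclic of order 2)

f factors as (x^2 - 79)(x^2 - 3871), so the splitting field is K = Q(sqrt(79), sqrt(3871)). The squarefree part of 79 is 79 and the squarefree part of 3871 is also 79, so sqrt(79) and sqrt(3871) are both rational multiples of sqrt(79). Hence Q(sqrt(79)) = Q(sqrt(3871)) = Q(sqrt(79)), and the splitting field collapses to a single degree-2 extension with Galois group Z/2Z.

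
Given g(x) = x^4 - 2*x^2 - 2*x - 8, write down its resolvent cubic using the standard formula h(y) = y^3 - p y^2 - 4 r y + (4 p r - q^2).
h(y) = y^3 + 2*y^2 + 32*y + 60

Identify coefficients: p = -2, q = -2, r = -8.
Plug into h(y) = y^3 - p y^2 - 4 r y + (4 p r - q^2):
  h(y) = y^3 - (-2) y^2 - 4*(-8) y + (4*(-2)*(-8) - (-2)^2)
       = y^3 + (2) y^2 + (32) y + (60).
Simplifying: h(y) = y^3 + 2*y^2 + 32*y + 60.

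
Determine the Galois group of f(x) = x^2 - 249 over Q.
Gal(K/Q) = Z/2Z (cyclic of order 2)

x^2 - 249 is irreducible over Q since 249 is not a rational square. The splitting field Q(sqrt(249)) has degree 2 over Q, and its unique nontrivial automorphism is sqrt(249) ↦ -sqrt(249). Hence Gal(Q(sqrt(249))/Q) = Z/2Z.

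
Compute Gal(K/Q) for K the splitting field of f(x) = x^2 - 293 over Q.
Gal(K/Q) = Z/2Z (cyclic of order 2)

x^2 - 293 is irreducible over Q since 293 is not a rational square. The splitting field Q(sqrt(293)) has degree 2 over Q, and its unique nontrivial automorphism is sqrt(293) ↦ -sqrt(293). Hence Gal(Q(sqrt(293))/Q) = Z/2Z.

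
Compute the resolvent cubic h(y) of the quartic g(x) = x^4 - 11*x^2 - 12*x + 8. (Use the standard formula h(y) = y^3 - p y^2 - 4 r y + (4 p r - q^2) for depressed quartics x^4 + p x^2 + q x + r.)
h(y) = y^3 + 11*y^2 - 32*y - 496

Identify coefficients: p = -11, q = -12, r = 8.
Plug into h(y) = y^3 - p y^2 - 4 r y + (4 p r - q^2):
  h(y) = y^3 - (-11) y^2 - 4*(8) y + (4*(-11)*(8) - (-12)^2)
       = y^3 + (11) y^2 + (-32) y + (-496).
Simplifying: h(y) = y^3 + 11*y^2 - 32*y - 496.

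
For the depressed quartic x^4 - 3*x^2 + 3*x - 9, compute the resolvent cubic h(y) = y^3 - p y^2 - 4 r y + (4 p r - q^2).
h(y) = y^3 + 3*y^2 + 36*y + 99

Identify coefficients: p = -3, q = 3, r = -9.
Plug into h(y) = y^3 - p y^2 - 4 r y + (4 p r - q^2):
  h(y) = y^3 - (-3) y^2 - 4*(-9) y + (4*(-3)*(-9) - (3)^2)
       = y^3 + (3) y^2 + (36) y + (99).
Simplifying: h(y) = y^3 + 3*y^2 + 36*y + 99.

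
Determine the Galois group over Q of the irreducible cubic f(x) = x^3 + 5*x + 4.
Gal(K/Q) = S_3 (symmetric group of order 6)

Compute the discriminant of x^3 + (0)*x^2 + (5)*x + (4): Δ = -932. Since Δ is not a rational square, the Galois group is not contained in A_3; it must be the full S_3 (irreducibility of the cubic rules out anything smaller).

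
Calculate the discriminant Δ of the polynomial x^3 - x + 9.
Δ = -2183

For a depressed cubic x^3 + p x + q the discriminant is Δ = -4 p^3 - 27 q^2 = -4*(-1)^3 - 27*(9)^2 = 4 - 2187 = -2183.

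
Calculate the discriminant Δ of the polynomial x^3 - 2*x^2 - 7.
Δ = -1547

For x^3 + a x^2 + b x + c the discriminant is Δ = 18 a b c - 4 a^3 c + a^2 b^2 - 4 b^3 - 27 c^2.
Plug a = -2, b = 0, c = -7:
  18*(-2)*(0)*(-7) - 4*(-2)^3*(-7) + (-2)^2*(0)^2 - 4*(0)^3 - 27*(-7)^2
  = 0 + (-224) + 0 + (0) + (-1323)
  = -1547.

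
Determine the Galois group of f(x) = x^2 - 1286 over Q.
Gal(K/Q) = Z/2Z (cyclic of order 2)

x^2 - 1286 is irreducible over Q since 1286 is not a rational square. The splitting field Q(sqrt(1286)) has degree 2 over Q, and its unique nontrivial automorphism is sqrt(1286) ↦ -sqrt(1286). Hence Gal(Q(sqrt(1286))/Q) = Z/2Z.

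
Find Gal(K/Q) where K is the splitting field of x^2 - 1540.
Gal(K/Q) = Z/2Z (cyclic of order 2)

x^2 - 1540 is irreducible over Q since 1540 is not a rational square. The splitting field Q(sqrt(1540)) has degree 2 over Q, and its unique nontrivial automorphism is sqrt(1540) ↦ -sqrt(1540). Hence Gal(Q(sqrt(1540))/Q) = Z/2Z.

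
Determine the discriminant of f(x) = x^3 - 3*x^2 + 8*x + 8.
Δ = -5792

For x^3 + a x^2 + b x + c the discriminant is Δ = 18 a b c - 4 a^3 c + a^2 b^2 - 4 b^3 - 27 c^2.
Plug a = -3, b = 8, c = 8:
  18*(-3)*(8)*(8) - 4*(-3)^3*(8) + (-3)^2*(8)^2 - 4*(8)^3 - 27*(8)^2
  = -3456 + (864) + 576 + (-2048) + (-1728)
  = -5792.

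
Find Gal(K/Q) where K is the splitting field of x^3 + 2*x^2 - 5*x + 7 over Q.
Gal(K/Q) = S_3 (symmetric group of order 6)

Compute the discriminant of x^3 + (2)*x^2 + (-5)*x + (7): Δ = -2207. Since Δ is not a rational square, the Galois group is not contained in A_3; it must be the full S_3 (irreducibility of the cubic rules out anything smaller).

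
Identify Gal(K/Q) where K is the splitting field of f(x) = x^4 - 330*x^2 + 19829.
Gal(K/Q) = V_4 (Klein four-group, Z/2Z × Z/2Z)

f factors as (x^2 - 251)(x^2 - 79), so the splitting field is K = Q(sqrt(251), sqrt(79)). The elements 251, 79, 19829 are all non-squares in Q, so sqrt(251) and sqrt(79) generate independent quadratic extensions. Thus [K:Q] = 4 and Gal(K/Q) is generated by the two order-2 automorphisms sqrt(251) ↦ -sqrt(251) and sqrt(79) ↦ -sqrt(79), giving V_4.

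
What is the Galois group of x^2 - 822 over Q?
Gal(K/Q) = Z/2Z (cyclic of order 2)

x^2 - 822 is irreducible over Q since 822 is not a rational square. The splitting field Q(sqrt(822)) has degree 2 over Q, and its unique nontrivial automorphism is sqrt(822) ↦ -sqrt(822). Hence Gal(Q(sqrt(822))/Q) = Z/2Z.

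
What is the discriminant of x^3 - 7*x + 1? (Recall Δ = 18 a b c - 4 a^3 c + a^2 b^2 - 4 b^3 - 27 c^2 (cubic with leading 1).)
Δ = 1345

For x^3 + a x^2 + b x + c the discriminant is Δ = 18 a b c - 4 a^3 c + a^2 b^2 - 4 b^3 - 27 c^2.
Plug a = 0, b = -7, c = 1:
  18*(0)*(-7)*(1) - 4*(0)^3*(1) + (0)^2*(-7)^2 - 4*(-7)^3 - 27*(1)^2
  = 0 + (0) + 0 + (1372) + (-27)
  = 1345.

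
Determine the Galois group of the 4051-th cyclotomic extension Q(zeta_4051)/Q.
|Gal(Q(zeta_4051)/Q)| = phi(4051) = 4050; group ≅ (Z/4051Z)^* ≅ Z/4050Z

The n-th cyclotomic polynomial Φ_4051(x) is the minimal polynomial of zeta_4051 over Q and has degree phi(4051) = 4050. So Q(zeta_4051) is a degree-4050 Galois extension with Galois group (Z/4051Z)^*. (Z/4051Z)^* is cyclic since 4051 is an odd prime power (or 4). Hence Gal(Q(zeta_4051)/Q) ≅ Z/4050Z.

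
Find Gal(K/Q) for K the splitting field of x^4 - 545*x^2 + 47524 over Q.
Gal(K/Q) = Z/2Z (cyclic of order 2)

f factors as (x^2 - 109)(x^2 - 436), so the splitting field is K = Q(sqrt(109), sqrt(436)). The squarefree part of 109 is 109 and the squarefree part of 436 is also 109, so sqrt(109) and sqrt(436) are both rational multiples of sqrt(109). Hence Q(sqrt(109)) = Q(sqrt(436)) = Q(sqrt(109)), and the splitting field collapses to a single degree-2 extension with Galois group Z/2Z.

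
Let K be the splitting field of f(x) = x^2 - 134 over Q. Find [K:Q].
[K:Q] = 2

The polynomial x^2 - 134 is irreducible over Q since 134 is not a perfect square. Its splitting field is Q(sqrt(134)), which has degree 2 over Q.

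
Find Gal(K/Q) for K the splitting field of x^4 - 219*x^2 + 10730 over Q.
Gal(K/Q) = V_4 (Klein four-group, Z/2Z × Z/2Z)

f factors as (x^2 - 145)(x^2 - 74), so the splitting field is K = Q(sqrt(145), sqrt(74)). The elements 145, 74, 10730 are all non-squares in Q, so sqrt(145) and sqrt(74) generate independent quadratic extensions. Thus [K:Q] = 4 and Gal(K/Q) is generated by the two order-2 automorphisms sqrt(145) ↦ -sqrt(145) and sqrt(74) ↦ -sqrt(74), giving V_4.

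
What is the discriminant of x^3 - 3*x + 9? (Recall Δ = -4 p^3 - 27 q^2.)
Δ = -2079

For a depressed cubic x^3 + p x + q the discriminant is Δ = -4 p^3 - 27 q^2 = -4*(-3)^3 - 27*(9)^2 = 108 - 2187 = -2079.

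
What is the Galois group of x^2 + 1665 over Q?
Gal(K/Q) = Z/2Z (cyclic of order 2)

x^2 + 1665 is irreducible over Q since -1665 is not a rational square. The splitting field Q(sqrt(-1665)) has degree 2 over Q, and its unique nontrivial automorphism is sqrt(-1665) ↦ -sqrt(-1665). Hence Gal(Q(sqrt(-1665))/Q) = Z/2Z.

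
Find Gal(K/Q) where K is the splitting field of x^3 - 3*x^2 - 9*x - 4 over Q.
Gal(K/Q) = S_3 (symmetric group of order 6)

Compute the discriminant of x^3 + (-3)*x^2 + (-9)*x + (-4): Δ = 837. Since Δ is not a rational square, the Galois group is not contained in A_3; it must be the full S_3 (irreducibility of the cubic rules out anything smaller).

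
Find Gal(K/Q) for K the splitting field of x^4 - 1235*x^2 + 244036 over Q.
Gal(K/Q) = Z/2Z (cyclic of order 2)

f factors as (x^2 - 988)(x^2 - 247), so the splitting field is K = Q(sqrt(988), sqrt(247)). The squarefree part of 988 is 247 and the squarefree part of 247 is also 247, so sqrt(988) and sqrt(247) are both rational multiples of sqrt(247). Hence Q(sqrt(988)) = Q(sqrt(247)) = Q(sqrt(247)), and the splitting field collapses to a single degree-2 extension with Galois group Z/2Z.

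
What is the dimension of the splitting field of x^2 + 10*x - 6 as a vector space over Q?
[K:Q] = 2

The discriminant of x^2 + (10)*x + (-6) is b^2 - 4c = 100 - (-24) = 124. Since 124 is not a perfect square in Q, the polynomial is irreducible over Q. Its two roots generate a degree-2 extension, so [K:Q] = 2.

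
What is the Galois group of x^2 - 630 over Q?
Gal(K/Q) = Z/2Z (cyclic of order 2)

x^2 - 630 is irreducible over Q since 630 is not a rational square. The splitting field Q(sqrt(630)) has degree 2 over Q, and its unique nontrivial automorphism is sqrt(630) ↦ -sqrt(630). Hence Gal(Q(sqrt(630))/Q) = Z/2Z.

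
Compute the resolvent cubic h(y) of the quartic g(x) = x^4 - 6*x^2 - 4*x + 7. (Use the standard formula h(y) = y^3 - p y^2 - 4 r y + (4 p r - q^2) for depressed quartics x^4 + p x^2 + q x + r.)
h(y) = y^3 + 6*y^2 - 28*y - 184

Identify coefficients: p = -6, q = -4, r = 7.
Plug into h(y) = y^3 - p y^2 - 4 r y + (4 p r - q^2):
  h(y) = y^3 - (-6) y^2 - 4*(7) y + (4*(-6)*(7) - (-4)^2)
       = y^3 + (6) y^2 + (-28) y + (-184).
Simplifying: h(y) = y^3 + 6*y^2 - 28*y - 184.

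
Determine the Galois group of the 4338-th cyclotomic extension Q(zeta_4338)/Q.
|Gal(Q(zeta_4338)/Q)| = phi(4338) = 1440; group ≅ (Z/4338Z)^* ≅ Z/6Z × Z/240Z

The n-th cyclotomic polynomial Φ_4338(x) is the minimal polynomial of zeta_4338 over Q and has degree phi(4338) = 1440. So Q(zeta_4338) is a degree-1440 Galois extension with Galois group (Z/4338Z)^*. By CRT, (Z/4338Z)^* ≅ (Z/2Z)^* × (Z/9Z)^* × (Z/241Z)^*. Each prime-power unit group is (Z/2Z)^* ≅ trivial group (order 1); (Z/9Z)^* ≅ Z/6Z; (Z/241Z)^* ≅ Z/240Z. Hence Gal(Q(zeta_4338)/Q) ≅ Z/6Z × Z/240Z.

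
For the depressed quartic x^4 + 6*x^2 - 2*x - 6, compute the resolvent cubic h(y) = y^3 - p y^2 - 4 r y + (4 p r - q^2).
h(y) = y^3 - 6*y^2 + 24*y - 148

Identify coefficients: p = 6, q = -2, r = -6.
Plug into h(y) = y^3 - p y^2 - 4 r y + (4 p r - q^2):
  h(y) = y^3 - (6) y^2 - 4*(-6) y + (4*(6)*(-6) - (-2)^2)
       = y^3 + (-6) y^2 + (24) y + (-148).
Simplifying: h(y) = y^3 - 6*y^2 + 24*y - 148.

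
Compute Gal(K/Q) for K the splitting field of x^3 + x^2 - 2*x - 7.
Gal(K/Q) = S_3 (symmetric group of order 6)

Compute the discriminant of x^3 + (1)*x^2 + (-2)*x + (-7): Δ = -1007. Since Δ is not a rational square, the Galois group is not contained in A_3; it must be the full S_3 (irreducibility of the cubic rules out anything smaller).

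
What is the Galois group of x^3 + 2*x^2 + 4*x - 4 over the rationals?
Gal(K/Q) = S_3 (symmetric group of order 6)

Compute the discriminant of x^3 + (2)*x^2 + (4)*x + (-4): Δ = -1072. Since Δ is not a rational square, the Galois group is not contained in A_3; it must be the full S_3 (irreducibility of the cubic rules out anything smaller).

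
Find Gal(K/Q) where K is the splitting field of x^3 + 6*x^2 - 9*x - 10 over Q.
Gal(K/Q) = S_3 (symmetric group of order 6)

Compute the discriminant of x^3 + (6)*x^2 + (-9)*x + (-10): Δ = 21492. Since Δ is not a rational square, the Galois group is not contained in A_3; it must be the full S_3 (irreducibility of the cubic rules out anything smaller).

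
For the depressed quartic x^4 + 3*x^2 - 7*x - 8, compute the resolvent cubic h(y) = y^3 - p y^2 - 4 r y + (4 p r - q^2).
h(y) = y^3 - 3*y^2 + 32*y - 145

Identify coefficients: p = 3, q = -7, r = -8.
Plug into h(y) = y^3 - p y^2 - 4 r y + (4 p r - q^2):
  h(y) = y^3 - (3) y^2 - 4*(-8) y + (4*(3)*(-8) - (-7)^2)
       = y^3 + (-3) y^2 + (32) y + (-145).
Simplifying: h(y) = y^3 - 3*y^2 + 32*y - 145.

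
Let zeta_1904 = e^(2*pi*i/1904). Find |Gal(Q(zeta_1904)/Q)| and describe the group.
|Gal(Q(zeta_1904)/Q)| = phi(1904) = 768; group ≅ (Z/1904Z)^* ≅ Z/2Z × Z/4Z × Z/6Z × Z/16Z

The n-th cyclotomic polynomial Φ_1904(x) is the minimal polynomial of zeta_1904 over Q and has degree phi(1904) = 768. So Q(zeta_1904) is a degree-768 Galois extension with Galois group (Z/1904Z)^*. By CRT, (Z/1904Z)^* ≅ (Z/16Z)^* × (Z/7Z)^* × (Z/17Z)^*. Each prime-power unit group is (Z/16Z)^* ≅ Z/2Z × Z/4Z; (Z/7Z)^* ≅ Z/6Z; (Z/17Z)^* ≅ Z/16Z. Hence Gal(Q(zeta_1904)/Q) ≅ Z/2Z × Z/4Z × Z/6Z × Z/16Z.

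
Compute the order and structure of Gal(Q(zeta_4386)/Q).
|Gal(Q(zeta_4386)/Q)| = phi(4386) = 1344; group ≅ (Z/4386Z)^* ≅ Z/2Z × Z/16Z × Z/42Z

The n-th cyclotomic polynomial Φ_4386(x) is the minimal polynomial of zeta_4386 over Q and has degree phi(4386) = 1344. So Q(zeta_4386) is a degree-1344 Galois extension with Galois group (Z/4386Z)^*. By CRT, (Z/4386Z)^* ≅ (Z/2Z)^* × (Z/3Z)^* × (Z/17Z)^* × (Z/43Z)^*. Each prime-power unit group is (Z/2Z)^* ≅ trivial group (order 1); (Z/3Z)^* ≅ Z/2Z; (Z/17Z)^* ≅ Z/16Z; (Z/43Z)^* ≅ Z/42Z. Hence Gal(Q(zeta_4386)/Q) ≅ Z/2Z × Z/16Z × Z/42Z.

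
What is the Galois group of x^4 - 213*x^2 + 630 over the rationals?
Gal(K/Q) = V_4 (Klein four-group, Z/2Z × Z/2Z)

f factors as (x^2 - 210)(x^2 - 3), so the splitting field is K = Q(sqrt(210), sqrt(3)). The elements 210, 3, 630 are all non-squares in Q, so sqrt(210) and sqrt(3) generate independent quadratic extensions. Thus [K:Q] = 4 and Gal(K/Q) is generated by the two order-2 automorphisms sqrt(210) ↦ -sqrt(210) and sqrt(3) ↦ -sqrt(3), giving V_4.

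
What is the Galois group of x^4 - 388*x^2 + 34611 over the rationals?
Gal(K/Q) = V_4 (Klein four-group, Z/2Z × Z/2Z)

f factors as (x^2 - 139)(x^2 - 249), so the splitting field is K = Q(sqrt(139), sqrt(249)). The elements 139, 249, 34611 are all non-squares in Q, so sqrt(139) and sqrt(249) generate independent quadratic extensions. Thus [K:Q] = 4 and Gal(K/Q) is generated by the two order-2 automorphisms sqrt(139) ↦ -sqrt(139) and sqrt(249) ↦ -sqrt(249), giving V_4.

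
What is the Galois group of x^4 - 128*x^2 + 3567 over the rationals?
Gal(K/Q) = V_4 (Klein four-group, Z/2Z × Z/2Z)

f factors as (x^2 - 41)(x^2 - 87), so the splitting field is K = Q(sqrt(41), sqrt(87)). The elements 41, 87, 3567 are all non-squares in Q, so sqrt(41) and sqrt(87) generate independent quadratic extensions. Thus [K:Q] = 4 and Gal(K/Q) is generated by the two order-2 automorphisms sqrt(41) ↦ -sqrt(41) and sqrt(87) ↦ -sqrt(87), giving V_4.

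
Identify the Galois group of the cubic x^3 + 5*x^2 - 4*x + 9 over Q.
Gal(K/Q) = S_3 (symmetric group of order 6)

Compute the discriminant of x^3 + (5)*x^2 + (-4)*x + (9): Δ = -9271. Since Δ is not a rational square, the Galois group is not contained in A_3; it must be the full S_3 (irreducibility of the cubic rules out anything smaller).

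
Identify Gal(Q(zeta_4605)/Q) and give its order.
|Gal(Q(zeta_4605)/Q)| = phi(4605) = 2448; group ≅ (Z/4605Z)^* ≅ Z/2Z × Z/4Z × Z/306Z

The n-th cyclotomic polynomial Φ_4605(x) is the minimal polynomial of zeta_4605 over Q and has degree phi(4605) = 2448. So Q(zeta_4605) is a degree-2448 Galois extension with Galois group (Z/4605Z)^*. By CRT, (Z/4605Z)^* ≅ (Z/3Z)^* × (Z/5Z)^* × (Z/307Z)^*. Each prime-power unit group is (Z/3Z)^* ≅ Z/2Z; (Z/5Z)^* ≅ Z/4Z; (Z/307Z)^* ≅ Z/306Z. Hence Gal(Q(zeta_4605)/Q) ≅ Z/2Z × Z/4Z × Z/306Z.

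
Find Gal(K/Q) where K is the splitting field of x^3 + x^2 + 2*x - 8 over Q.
Gal(K/Q) = S_3 (symmetric group of order 6)

Compute the discriminant of x^3 + (1)*x^2 + (2)*x + (-8): Δ = -2012. Since Δ is not a rational square, the Galois group is not contained in A_3; it must be the full S_3 (irreducibility of the cubic rules out anything smaller).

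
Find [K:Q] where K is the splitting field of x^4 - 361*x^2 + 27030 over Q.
[K:Q] = 4

f factors as (x^2 - 255)(x^2 - 106); the splitting field is K = Q(sqrt(255), sqrt(106)). Since 255, 106, and 27030 are all non-squares in Q, the three subfields Q(sqrt(255)), Q(sqrt(106)), Q(sqrt(27030)) are distinct degree-2 extensions, so [K:Q] = 4 (Klein four Galois group).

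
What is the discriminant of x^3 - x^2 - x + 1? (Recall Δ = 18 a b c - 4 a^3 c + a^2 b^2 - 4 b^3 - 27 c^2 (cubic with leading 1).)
Δ = 0

For x^3 + a x^2 + b x + c the discriminant is Δ = 18 a b c - 4 a^3 c + a^2 b^2 - 4 b^3 - 27 c^2.
Plug a = -1, b = -1, c = 1:
  18*(-1)*(-1)*(1) - 4*(-1)^3*(1) + (-1)^2*(-1)^2 - 4*(-1)^3 - 27*(1)^2
  = 18 + (4) + 1 + (4) + (-27)
  = 0.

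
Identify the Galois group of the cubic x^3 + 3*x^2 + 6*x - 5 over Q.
Gal(K/Q) = S_3 (symmetric group of order 6)

Compute the discriminant of x^3 + (3)*x^2 + (6)*x + (-5): Δ = -2295. Since Δ is not a rational square, the Galois group is not contained in A_3; it must be the full S_3 (irreducibility of the cubic rules out anything smaller).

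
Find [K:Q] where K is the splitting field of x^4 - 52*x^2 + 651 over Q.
[K:Q] = 4

f factors as (x^2 - 31)(x^2 - 21); the splitting field is K = Q(sqrt(31), sqrt(21)). Since 31, 21, and 651 are all non-squares in Q, the three subfields Q(sqrt(31)), Q(sqrt(21)), Q(sqrt(651)) are distinct degree-2 extensions, so [K:Q] = 4 (Klein four Galois group).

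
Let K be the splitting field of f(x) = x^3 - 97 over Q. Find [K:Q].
[K:Q] = 6

x^3 - 97 has one real root r = 97^(1/3) and two complex roots r*zeta_3, r*zeta_3^2 where zeta_3 = e^(2*pi*i/3). The splitting field is Q(r, zeta_3). [Q(r):Q] = 3 and [Q(zeta_3):Q] = 2 with gcd = 1, so [Q(r, zeta_3):Q] = 3 * 2 = 6.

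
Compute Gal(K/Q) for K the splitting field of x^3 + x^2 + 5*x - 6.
Gal(K/Q) = S_3 (symmetric group of order 6)

Compute the discriminant of x^3 + (1)*x^2 + (5)*x + (-6): Δ = -1963. Since Δ is not a rational square, the Galois group is not contained in A_3; it must be the full S_3 (irreducibility of the cubic rules out anything smaller).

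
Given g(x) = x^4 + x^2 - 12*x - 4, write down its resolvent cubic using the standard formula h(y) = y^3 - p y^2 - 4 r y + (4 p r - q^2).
h(y) = y^3 - y^2 + 16*y - 160

Identify coefficients: p = 1, q = -12, r = -4.
Plug into h(y) = y^3 - p y^2 - 4 r y + (4 p r - q^2):
  h(y) = y^3 - (1) y^2 - 4*(-4) y + (4*(1)*(-4) - (-12)^2)
       = y^3 + (-1) y^2 + (16) y + (-160).
Simplifying: h(y) = y^3 - y^2 + 16*y - 160.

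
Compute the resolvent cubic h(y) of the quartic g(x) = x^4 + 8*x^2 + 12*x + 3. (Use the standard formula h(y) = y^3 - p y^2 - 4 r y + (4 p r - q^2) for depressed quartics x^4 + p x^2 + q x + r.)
h(y) = y^3 - 8*y^2 - 12*y - 48

Identify coefficients: p = 8, q = 12, r = 3.
Plug into h(y) = y^3 - p y^2 - 4 r y + (4 p r - q^2):
  h(y) = y^3 - (8) y^2 - 4*(3) y + (4*(8)*(3) - (12)^2)
       = y^3 + (-8) y^2 + (-12) y + (-48).
Simplifying: h(y) = y^3 - 8*y^2 - 12*y - 48.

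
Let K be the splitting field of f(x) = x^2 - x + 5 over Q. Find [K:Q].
[K:Q] = 2

The discriminant of x^2 + (-1)*x + (5) is b^2 - 4c = 1 - (20) = -19. Since -19 is not a perfect square in Q, the polynomial is irreducible over Q. Its two roots generate a degree-2 extension, so [K:Q] = 2.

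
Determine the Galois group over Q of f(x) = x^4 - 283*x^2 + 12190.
Gal(K/Q) = V_4 (Klein four-group, Z/2Z × Z/2Z)

f factors as (x^2 - 230)(x^2 - 53), so the splitting field is K = Q(sqrt(230), sqrt(53)). The elements 230, 53, 12190 are all non-squares in Q, so sqrt(230) and sqrt(53) generate independent quadratic extensions. Thus [K:Q] = 4 and Gal(K/Q) is generated by the two order-2 automorphisms sqrt(230) ↦ -sqrt(230) and sqrt(53) ↦ -sqrt(53), giving V_4.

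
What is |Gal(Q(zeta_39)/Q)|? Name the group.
|Gal(Q(zeta_39)/Q)| = phi(39) = 24; group ≅ (Z/39Z)^* ≅ Z/2Z × Z/12Z

The n-th cyclotomic polynomial Φ_39(x) is the minimal polynomial of zeta_39 over Q and has degree phi(39) = 24. So Q(zeta_39) is a degree-24 Galois extension with Galois group (Z/39Z)^*. By CRT, (Z/39Z)^* ≅ (Z/3Z)^* × (Z/13Z)^*. Each prime-power unit group is (Z/3Z)^* ≅ Z/2Z; (Z/13Z)^* ≅ Z/12Z. Hence Gal(Q(zeta_39)/Q) ≅ Z/2Z × Z/12Z.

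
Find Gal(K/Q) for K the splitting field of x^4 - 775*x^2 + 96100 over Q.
Gal(K/Q) = Z/2Z (cyclic of order 2)

f factors as (x^2 - 620)(x^2 - 155), so the splitting field is K = Q(sqrt(620), sqrt(155)). The squarefree part of 620 is 155 and the squarefree part of 155 is also 155, so sqrt(620) and sqrt(155) are both rational multiples of sqrt(155). Hence Q(sqrt(620)) = Q(sqrt(155)) = Q(sqrt(155)), and the splitting field collapses to a single degree-2 extension with Galois group Z/2Z.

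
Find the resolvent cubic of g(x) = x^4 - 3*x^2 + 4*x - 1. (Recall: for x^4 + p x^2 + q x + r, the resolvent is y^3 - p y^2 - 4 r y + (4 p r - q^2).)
h(y) = y^3 + 3*y^2 + 4*y - 4

Identify coefficients: p = -3, q = 4, r = -1.
Plug into h(y) = y^3 - p y^2 - 4 r y + (4 p r - q^2):
  h(y) = y^3 - (-3) y^2 - 4*(-1) y + (4*(-3)*(-1) - (4)^2)
       = y^3 + (3) y^2 + (4) y + (-4).
Simplifying: h(y) = y^3 + 3*y^2 + 4*y - 4.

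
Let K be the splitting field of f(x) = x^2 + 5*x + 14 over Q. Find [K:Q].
[K:Q] = 2

The discriminant of x^2 + (5)*x + (14) is b^2 - 4c = 25 - (56) = -31. Since -31 is not a perfect square in Q, the polynomial is irreducible over Q. Its two roots generate a degree-2 extension, so [K:Q] = 2.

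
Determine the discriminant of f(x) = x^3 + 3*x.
Δ = -108

For x^3 + a x^2 + b x + c the discriminant is Δ = 18 a b c - 4 a^3 c + a^2 b^2 - 4 b^3 - 27 c^2.
Plug a = 0, b = 3, c = 0:
  18*(0)*(3)*(0) - 4*(0)^3*(0) + (0)^2*(3)^2 - 4*(3)^3 - 27*(0)^2
  = 0 + (0) + 0 + (-108) + (0)
  = -108.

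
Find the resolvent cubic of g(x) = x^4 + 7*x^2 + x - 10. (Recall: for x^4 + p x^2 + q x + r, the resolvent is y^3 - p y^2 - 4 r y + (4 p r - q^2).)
h(y) = y^3 - 7*y^2 + 40*y - 281

Identify coefficients: p = 7, q = 1, r = -10.
Plug into h(y) = y^3 - p y^2 - 4 r y + (4 p r - q^2):
  h(y) = y^3 - (7) y^2 - 4*(-10) y + (4*(7)*(-10) - (1)^2)
       = y^3 + (-7) y^2 + (40) y + (-281).
Simplifying: h(y) = y^3 - 7*y^2 + 40*y - 281.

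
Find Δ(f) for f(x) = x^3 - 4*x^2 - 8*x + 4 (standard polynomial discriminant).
Δ = 5968

For x^3 + a x^2 + b x + c the discriminant is Δ = 18 a b c - 4 a^3 c + a^2 b^2 - 4 b^3 - 27 c^2.
Plug a = -4, b = -8, c = 4:
  18*(-4)*(-8)*(4) - 4*(-4)^3*(4) + (-4)^2*(-8)^2 - 4*(-8)^3 - 27*(4)^2
  = 2304 + (1024) + 1024 + (2048) + (-432)
  = 5968.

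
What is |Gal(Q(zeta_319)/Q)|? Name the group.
|Gal(Q(zeta_319)/Q)| = phi(319) = 280; group ≅ (Z/319Z)^* ≅ Z/10Z × Z/28Z

The n-th cyclotomic polynomial Φ_319(x) is the minimal polynomial of zeta_319 over Q and has degree phi(319) = 280. So Q(zeta_319) is a degree-280 Galois extension with Galois group (Z/319Z)^*. By CRT, (Z/319Z)^* ≅ (Z/11Z)^* × (Z/29Z)^*. Each prime-power unit group is (Z/11Z)^* ≅ Z/10Z; (Z/29Z)^* ≅ Z/28Z. Hence Gal(Q(zeta_319)/Q) ≅ Z/10Z × Z/28Z.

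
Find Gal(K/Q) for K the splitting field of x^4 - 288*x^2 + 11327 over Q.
Gal(K/Q) = V_4 (Klein four-group, Z/2Z × Z/2Z)

f factors as (x^2 - 241)(x^2 - 47), so the splitting field is K = Q(sqrt(241), sqrt(47)). The elements 241, 47, 11327 are all non-squares in Q, so sqrt(241) and sqrt(47) generate independent quadratic extensions. Thus [K:Q] = 4 and Gal(K/Q) is generated by the two order-2 automorphisms sqrt(241) ↦ -sqrt(241) and sqrt(47) ↦ -sqrt(47), giving V_4.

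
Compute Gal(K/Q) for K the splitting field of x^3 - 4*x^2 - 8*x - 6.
Gal(K/Q) = S_3 (symmetric group of order 6)

Compute the discriminant of x^3 + (-4)*x^2 + (-8)*x + (-6): Δ = -2892. Since Δ is not a rational square, the Galois group is not contained in A_3; it must be the full S_3 (irreducibility of the cubic rules out anything smaller).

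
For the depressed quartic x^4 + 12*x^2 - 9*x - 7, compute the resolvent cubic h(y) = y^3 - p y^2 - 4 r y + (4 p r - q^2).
h(y) = y^3 - 12*y^2 + 28*y - 417

Identify coefficients: p = 12, q = -9, r = -7.
Plug into h(y) = y^3 - p y^2 - 4 r y + (4 p r - q^2):
  h(y) = y^3 - (12) y^2 - 4*(-7) y + (4*(12)*(-7) - (-9)^2)
       = y^3 + (-12) y^2 + (28) y + (-417).
Simplifying: h(y) = y^3 - 12*y^2 + 28*y - 417.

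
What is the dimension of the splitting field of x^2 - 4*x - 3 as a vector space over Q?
[K:Q] = 2

The discriminant of x^2 + (-4)*x + (-3) is b^2 - 4c = 16 - (-12) = 28. Since 28 is not a perfect square in Q, the polynomial is irreducible over Q. Its two roots generate a degree-2 extension, so [K:Q] = 2.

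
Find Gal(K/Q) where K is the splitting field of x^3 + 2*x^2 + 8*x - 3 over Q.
Gal(K/Q) = S_3 (symmetric group of order 6)

Compute the discriminant of x^3 + (2)*x^2 + (8)*x + (-3): Δ = -2803. Since Δ is not a rational square, the Galois group is not contained in A_3; it must be the full S_3 (irreducibility of the cubic rules out anything smaller).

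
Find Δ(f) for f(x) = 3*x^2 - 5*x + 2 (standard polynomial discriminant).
Δ = 1

For a quadratic a x^2 + b x + c the discriminant is Δ = b^2 - 4ac = (-5)^2 - 4*(3)*(2) = 25 - (24) = 1.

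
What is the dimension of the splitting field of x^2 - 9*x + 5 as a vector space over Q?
[K:Q] = 2

The discriminant of x^2 + (-9)*x + (5) is b^2 - 4c = 81 - (20) = 61. Since 61 is not a perfect square in Q, the polynomial is irreducible over Q. Its two roots generate a degree-2 extension, so [K:Q] = 2.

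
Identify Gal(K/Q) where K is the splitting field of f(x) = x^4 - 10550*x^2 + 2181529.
Gal(K/Q) = Z/2Z (cyclic of order 2)

f factors as (x^2 - 211)(x^2 - 10339), so the splitting field is K = Q(sqrt(211), sqrt(10339)). The squarefree part of 211 is 211 and the squarefree part of 10339 is also 211, so sqrt(211) and sqrt(10339) are both rational multiples of sqrt(211). Hence Q(sqrt(211)) = Q(sqrt(10339)) = Q(sqrt(211)), and the splitting field collapses to a single degree-2 extension with Galois group Z/2Z.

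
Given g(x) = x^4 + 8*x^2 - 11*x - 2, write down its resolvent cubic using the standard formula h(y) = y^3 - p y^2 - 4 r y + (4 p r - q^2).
h(y) = y^3 - 8*y^2 + 8*y - 185

Identify coefficients: p = 8, q = -11, r = -2.
Plug into h(y) = y^3 - p y^2 - 4 r y + (4 p r - q^2):
  h(y) = y^3 - (8) y^2 - 4*(-2) y + (4*(8)*(-2) - (-11)^2)
       = y^3 + (-8) y^2 + (8) y + (-185).
Simplifying: h(y) = y^3 - 8*y^2 + 8*y - 185.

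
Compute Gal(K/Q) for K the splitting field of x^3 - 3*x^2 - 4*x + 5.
Gal(K/Q) = S_3 (symmetric group of order 6)

Compute the discriminant of x^3 + (-3)*x^2 + (-4)*x + (5): Δ = 1345. Since Δ is not a rational square, the Galois group is not contained in A_3; it must be the full S_3 (irreducibility of the cubic rules out anything smaller).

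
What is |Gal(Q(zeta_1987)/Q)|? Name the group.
|Gal(Q(zeta_1987)/Q)| = phi(1987) = 1986; group ≅ (Z/1987Z)^* ≅ Z/1986Z

The n-th cyclotomic polynomial Φ_1987(x) is the minimal polynomial of zeta_1987 over Q and has degree phi(1987) = 1986. So Q(zeta_1987) is a degree-1986 Galois extension with Galois group (Z/1987Z)^*. (Z/1987Z)^* is cyclic since 1987 is an odd prime power (or 4). Hence Gal(Q(zeta_1987)/Q) ≅ Z/1986Z.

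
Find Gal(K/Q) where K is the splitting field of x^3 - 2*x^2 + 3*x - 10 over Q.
Gal(K/Q) = S_3 (symmetric group of order 6)

Compute the discriminant of x^3 + (-2)*x^2 + (3)*x + (-10): Δ = -2012. Since Δ is not a rational square, the Galois group is not contained in A_3; it must be the full S_3 (irreducibility of the cubic rules out anything smaller).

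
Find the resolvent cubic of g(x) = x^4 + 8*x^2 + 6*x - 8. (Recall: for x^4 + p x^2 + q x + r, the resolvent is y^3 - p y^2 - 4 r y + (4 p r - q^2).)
h(y) = y^3 - 8*y^2 + 32*y - 292

Identify coefficients: p = 8, q = 6, r = -8.
Plug into h(y) = y^3 - p y^2 - 4 r y + (4 p r - q^2):
  h(y) = y^3 - (8) y^2 - 4*(-8) y + (4*(8)*(-8) - (6)^2)
       = y^3 + (-8) y^2 + (32) y + (-292).
Simplifying: h(y) = y^3 - 8*y^2 + 32*y - 292.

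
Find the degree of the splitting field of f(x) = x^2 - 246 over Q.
[K:Q] = 2

The polynomial x^2 - 246 is irreducible over Q since 246 is not a perfect square. Its splitting field is Q(sqrt(246)), which has degree 2 over Q.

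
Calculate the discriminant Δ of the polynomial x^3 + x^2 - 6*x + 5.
Δ = -335

For x^3 + a x^2 + b x + c the discriminant is Δ = 18 a b c - 4 a^3 c + a^2 b^2 - 4 b^3 - 27 c^2.
Plug a = 1, b = -6, c = 5:
  18*(1)*(-6)*(5) - 4*(1)^3*(5) + (1)^2*(-6)^2 - 4*(-6)^3 - 27*(5)^2
  = -540 + (-20) + 36 + (864) + (-675)
  = -335.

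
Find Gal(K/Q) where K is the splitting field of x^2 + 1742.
Gal(K/Q) = Z/2Z (cyclic of order 2)

x^2 + 1742 is irreducible over Q since -1742 is not a rational square. The splitting field Q(sqrt(-1742)) has degree 2 over Q, and its unique nontrivial automorphism is sqrt(-1742) ↦ -sqrt(-1742). Hence Gal(Q(sqrt(-1742))/Q) = Z/2Z.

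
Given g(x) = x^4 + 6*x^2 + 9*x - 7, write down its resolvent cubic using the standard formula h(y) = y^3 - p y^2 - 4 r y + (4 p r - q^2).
h(y) = y^3 - 6*y^2 + 28*y - 249

Identify coefficients: p = 6, q = 9, r = -7.
Plug into h(y) = y^3 - p y^2 - 4 r y + (4 p r - q^2):
  h(y) = y^3 - (6) y^2 - 4*(-7) y + (4*(6)*(-7) - (9)^2)
       = y^3 + (-6) y^2 + (28) y + (-249).
Simplifying: h(y) = y^3 - 6*y^2 + 28*y - 249.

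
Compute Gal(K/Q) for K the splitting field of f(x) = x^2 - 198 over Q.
Gal(K/Q) = Z/2Z (cyclic of order 2)

x^2 - 198 is irreducible over Q since 198 is not a rational square. The splitting field Q(sqrt(198)) has degree 2 over Q, and its unique nontrivial automorphism is sqrt(198) ↦ -sqrt(198). Hence Gal(Q(sqrt(198))/Q) = Z/2Z.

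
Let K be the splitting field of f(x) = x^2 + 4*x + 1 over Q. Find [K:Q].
[K:Q] = 2

The discriminant of x^2 + (4)*x + (1) is b^2 - 4c = 16 - (4) = 12. Since 12 is not a perfect square in Q, the polynomial is irreducible over Q. Its two roots generate a degree-2 extension, so [K:Q] = 2.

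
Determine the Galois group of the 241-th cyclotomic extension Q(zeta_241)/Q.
|Gal(Q(zeta_241)/Q)| = phi(241) = 240; group ≅ (Z/241Z)^* ≅ Z/240Z

The n-th cyclotomic polynomial Φ_241(x) is the minimal polynomial of zeta_241 over Q and has degree phi(241) = 240. So Q(zeta_241) is a degree-240 Galois extension with Galois group (Z/241Z)^*. (Z/241Z)^* is cyclic since 241 is an odd prime power (or 4). Hence Gal(Q(zeta_241)/Q) ≅ Z/240Z.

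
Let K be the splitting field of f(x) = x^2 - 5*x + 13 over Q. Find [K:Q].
[K:Q] = 2

The discriminant of x^2 + (-5)*x + (13) is b^2 - 4c = 25 - (52) = -27. Since -27 is not a perfect square in Q, the polynomial is irreducible over Q. Its two roots generate a degree-2 extension, so [K:Q] = 2.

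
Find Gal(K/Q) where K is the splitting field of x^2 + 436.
Gal(K/Q) = Z/2Z (cyclic of order 2)

x^2 + 436 is irreducible over Q since -436 is not a rational square. The splitting field Q(sqrt(-436)) has degree 2 over Q, and its unique nontrivial automorphism is sqrt(-436) ↦ -sqrt(-436). Hence Gal(Q(sqrt(-436))/Q) = Z/2Z.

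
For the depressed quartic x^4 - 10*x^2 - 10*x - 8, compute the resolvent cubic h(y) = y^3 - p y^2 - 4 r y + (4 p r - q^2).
h(y) = y^3 + 10*y^2 + 32*y + 220

Identify coefficients: p = -10, q = -10, r = -8.
Plug into h(y) = y^3 - p y^2 - 4 r y + (4 p r - q^2):
  h(y) = y^3 - (-10) y^2 - 4*(-8) y + (4*(-10)*(-8) - (-10)^2)
       = y^3 + (10) y^2 + (32) y + (220).
Simplifying: h(y) = y^3 + 10*y^2 + 32*y + 220.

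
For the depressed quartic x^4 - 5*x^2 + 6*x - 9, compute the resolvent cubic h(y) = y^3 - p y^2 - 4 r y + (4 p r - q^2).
h(y) = y^3 + 5*y^2 + 36*y + 144

Identify coefficients: p = -5, q = 6, r = -9.
Plug into h(y) = y^3 - p y^2 - 4 r y + (4 p r - q^2):
  h(y) = y^3 - (-5) y^2 - 4*(-9) y + (4*(-5)*(-9) - (6)^2)
       = y^3 + (5) y^2 + (36) y + (144).
Simplifying: h(y) = y^3 + 5*y^2 + 36*y + 144.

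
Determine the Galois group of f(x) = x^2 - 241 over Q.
Gal(K/Q) = Z/2Z (cyclic of order 2)

x^2 - 241 is irreducible over Q since 241 is not a rational square. The splitting field Q(sqrt(241)) has degree 2 over Q, and its unique nontrivial automorphism is sqrt(241) ↦ -sqrt(241). Hence Gal(Q(sqrt(241))/Q) = Z/2Z.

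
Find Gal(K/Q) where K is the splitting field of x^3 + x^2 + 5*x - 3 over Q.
Gal(K/Q) = S_3 (symmetric group of order 6)

Compute the discriminant of x^3 + (1)*x^2 + (5)*x + (-3): Δ = -976. Since Δ is not a rational square, the Galois group is not contained in A_3; it must be the full S_3 (irreducibility of the cubic rules out anything smaller).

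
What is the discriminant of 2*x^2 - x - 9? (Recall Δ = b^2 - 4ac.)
Δ = 73

For a quadratic a x^2 + b x + c the discriminant is Δ = b^2 - 4ac = (-1)^2 - 4*(2)*(-9) = 1 - (-72) = 73.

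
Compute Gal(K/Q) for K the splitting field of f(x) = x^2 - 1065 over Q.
Gal(K/Q) = Z/2Z (cyclic of order 2)

x^2 - 1065 is irreducible over Q since 1065 is not a rational square. The splitting field Q(sqrt(1065)) has degree 2 over Q, and its unique nontrivial automorphism is sqrt(1065) ↦ -sqrt(1065). Hence Gal(Q(sqrt(1065))/Q) = Z/2Z.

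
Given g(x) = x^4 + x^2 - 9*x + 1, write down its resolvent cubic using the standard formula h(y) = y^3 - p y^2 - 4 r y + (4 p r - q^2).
h(y) = y^3 - y^2 - 4*y - 77

Identify coefficients: p = 1, q = -9, r = 1.
Plug into h(y) = y^3 - p y^2 - 4 r y + (4 p r - q^2):
  h(y) = y^3 - (1) y^2 - 4*(1) y + (4*(1)*(1) - (-9)^2)
       = y^3 + (-1) y^2 + (-4) y + (-77).
Simplifying: h(y) = y^3 - y^2 - 4*y - 77.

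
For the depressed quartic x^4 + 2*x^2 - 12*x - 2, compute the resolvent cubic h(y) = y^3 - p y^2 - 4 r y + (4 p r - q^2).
h(y) = y^3 - 2*y^2 + 8*y - 160

Identify coefficients: p = 2, q = -12, r = -2.
Plug into h(y) = y^3 - p y^2 - 4 r y + (4 p r - q^2):
  h(y) = y^3 - (2) y^2 - 4*(-2) y + (4*(2)*(-2) - (-12)^2)
       = y^3 + (-2) y^2 + (8) y + (-160).
Simplifying: h(y) = y^3 - 2*y^2 + 8*y - 160.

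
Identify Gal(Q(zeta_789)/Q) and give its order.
|Gal(Q(zeta_789)/Q)| = phi(789) = 524; group ≅ (Z/789Z)^* ≅ Z/2Z × Z/262Z

The n-th cyclotomic polynomial Φ_789(x) is the minimal polynomial of zeta_789 over Q and has degree phi(789) = 524. So Q(zeta_789) is a degree-524 Galois extension with Galois group (Z/789Z)^*. By CRT, (Z/789Z)^* ≅ (Z/3Z)^* × (Z/263Z)^*. Each prime-power unit group is (Z/3Z)^* ≅ Z/2Z; (Z/263Z)^* ≅ Z/262Z. Hence Gal(Q(zeta_789)/Q) ≅ Z/2Z × Z/262Z.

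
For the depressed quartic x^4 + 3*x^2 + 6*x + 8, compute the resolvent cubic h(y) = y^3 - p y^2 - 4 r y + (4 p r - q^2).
h(y) = y^3 - 3*y^2 - 32*y + 60

Identify coefficients: p = 3, q = 6, r = 8.
Plug into h(y) = y^3 - p y^2 - 4 r y + (4 p r - q^2):
  h(y) = y^3 - (3) y^2 - 4*(8) y + (4*(3)*(8) - (6)^2)
       = y^3 + (-3) y^2 + (-32) y + (60).
Simplifying: h(y) = y^3 - 3*y^2 - 32*y + 60.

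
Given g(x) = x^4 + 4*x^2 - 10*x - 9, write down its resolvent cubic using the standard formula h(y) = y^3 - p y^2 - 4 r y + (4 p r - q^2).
h(y) = y^3 - 4*y^2 + 36*y - 244

Identify coefficients: p = 4, q = -10, r = -9.
Plug into h(y) = y^3 - p y^2 - 4 r y + (4 p r - q^2):
  h(y) = y^3 - (4) y^2 - 4*(-9) y + (4*(4)*(-9) - (-10)^2)
       = y^3 + (-4) y^2 + (36) y + (-244).
Simplifying: h(y) = y^3 - 4*y^2 + 36*y - 244.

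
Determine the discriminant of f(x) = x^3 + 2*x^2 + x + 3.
Δ = -231

For x^3 + a x^2 + b x + c the discriminant is Δ = 18 a b c - 4 a^3 c + a^2 b^2 - 4 b^3 - 27 c^2.
Plug a = 2, b = 1, c = 3:
  18*(2)*(1)*(3) - 4*(2)^3*(3) + (2)^2*(1)^2 - 4*(1)^3 - 27*(3)^2
  = 108 + (-96) + 4 + (-4) + (-243)
  = -231.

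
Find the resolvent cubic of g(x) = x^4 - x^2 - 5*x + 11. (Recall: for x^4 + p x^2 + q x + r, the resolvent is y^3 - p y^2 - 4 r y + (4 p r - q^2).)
h(y) = y^3 + y^2 - 44*y - 69

Identify coefficients: p = -1, q = -5, r = 11.
Plug into h(y) = y^3 - p y^2 - 4 r y + (4 p r - q^2):
  h(y) = y^3 - (-1) y^2 - 4*(11) y + (4*(-1)*(11) - (-5)^2)
       = y^3 + (1) y^2 + (-44) y + (-69).
Simplifying: h(y) = y^3 + y^2 - 44*y - 69.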